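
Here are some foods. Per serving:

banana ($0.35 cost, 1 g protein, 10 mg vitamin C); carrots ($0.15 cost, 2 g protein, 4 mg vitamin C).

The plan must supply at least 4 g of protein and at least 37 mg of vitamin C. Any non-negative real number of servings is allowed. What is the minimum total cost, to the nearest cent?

For a min-cost LP with two ≥-constraints, a basic feasible solution has at most two positive variables.
banana only: max(4/1, 37/10) = 4 servings → $1.40.
carrots only: max(4/2, 37/4) = 9.25 servings → $1.39.
banana + carrots with both tight: 3.625 servings and 0.1875 servings → $1.30.
So the least-cost plan costs $1.30.

$1.30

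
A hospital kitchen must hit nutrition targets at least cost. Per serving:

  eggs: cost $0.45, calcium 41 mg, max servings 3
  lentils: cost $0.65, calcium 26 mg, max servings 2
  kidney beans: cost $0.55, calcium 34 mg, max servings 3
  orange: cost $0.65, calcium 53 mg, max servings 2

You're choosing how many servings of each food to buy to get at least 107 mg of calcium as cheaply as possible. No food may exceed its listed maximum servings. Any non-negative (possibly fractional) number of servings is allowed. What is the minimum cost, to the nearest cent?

Cost per mg of calcium: eggs $0.0110, orange $0.0123, kidney beans $0.0162, lentils $0.0250.
Take 2.61 servings of eggs: +107.0 mg calcium for $1.17 (total $1.17, still need 0.0 mg).
Greedy by cheapest-per-mg is optimal for a single linear constraint, so the minimum cost is $1.17.

$1.17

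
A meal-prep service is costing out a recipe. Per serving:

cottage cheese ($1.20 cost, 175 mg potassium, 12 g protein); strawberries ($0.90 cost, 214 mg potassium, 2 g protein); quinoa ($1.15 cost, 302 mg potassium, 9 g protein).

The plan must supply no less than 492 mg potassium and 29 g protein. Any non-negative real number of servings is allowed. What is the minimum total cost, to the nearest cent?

$3.00

At the optimum either one food covers both requirements or two foods hit both targets exactly; no other combination can be cheaper.
cottage cheese only: max(492/175, 29/12) = 2.811 servings → $3.37.
strawberries only: max(492/214, 29/2) = 14.5 servings → $13.05.
quinoa only: max(492/302, 29/9) = 3.222 servings → $3.71.
cottage cheese + strawberries with both tight: 2.354 servings and 0.3738 servings → $3.16.
cottage cheese + quinoa with both tight: 2.113 servings and 0.4046 servings → $3.00.
strawberries + quinoa with both targets exact would need a negative amount; discard.
Cheapest feasible corner: $3.00.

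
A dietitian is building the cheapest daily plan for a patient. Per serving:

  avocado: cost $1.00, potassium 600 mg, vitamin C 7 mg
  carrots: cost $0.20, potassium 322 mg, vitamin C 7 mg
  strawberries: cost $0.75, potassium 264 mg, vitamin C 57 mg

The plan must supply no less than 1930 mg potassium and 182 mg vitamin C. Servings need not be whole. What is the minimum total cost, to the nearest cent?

$2.80

avocado only: max(1930/600, 182/7) = 26 servings → $26.00.
carrots only: max(1930/322, 182/7) = 26 servings → $5.20.
strawberries only: max(1930/264, 182/57) = 7.311 servings → $5.48.
avocado + carrots with both targets exact would need a negative amount; discard.
avocado + strawberries with both tight: 1.915 servings and 2.958 servings → $4.13.
carrots + strawberries with both tight: 3.754 servings and 2.732 servings → $2.80.
So the least-cost plan costs $2.80.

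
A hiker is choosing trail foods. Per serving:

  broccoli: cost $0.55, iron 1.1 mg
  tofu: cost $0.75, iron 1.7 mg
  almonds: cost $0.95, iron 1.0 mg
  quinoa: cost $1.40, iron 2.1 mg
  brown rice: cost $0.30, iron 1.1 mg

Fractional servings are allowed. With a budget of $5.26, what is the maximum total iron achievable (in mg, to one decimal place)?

19.3 mg

Iron per dollar: brown rice 3.667, tofu 2.267, broccoli 2, quinoa 1.5, almonds 1.053.
With no serving limits, spend the whole cost allowance on brown rice: $5.26 / $0.30 × 1.1 mg = 19.3 mg.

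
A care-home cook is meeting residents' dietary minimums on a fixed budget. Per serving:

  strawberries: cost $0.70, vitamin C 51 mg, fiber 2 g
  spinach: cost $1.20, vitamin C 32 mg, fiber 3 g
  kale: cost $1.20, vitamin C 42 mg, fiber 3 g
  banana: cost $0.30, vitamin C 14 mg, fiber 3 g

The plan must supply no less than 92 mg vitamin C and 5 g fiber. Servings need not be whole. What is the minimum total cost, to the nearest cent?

$1.32

Compare the cost at each extreme point of the feasible region.
strawberries only: max(92/51, 5/2) = 2.5 servings → $1.75.
spinach only: max(92/32, 5/3) = 2.875 servings → $3.45.
kale only: max(92/42, 5/3) = 2.19 servings → $2.63.
banana only: max(92/14, 5/3) = 6.571 servings → $1.97.
strawberries + spinach with both tight: 1.303 servings and 0.7978 servings → $1.87.
strawberries + kale with both tight: 0.9565 servings and 1.029 servings → $1.90.
strawberries + banana with both tight: 1.648 servings and 0.568 servings → $1.32.
spinach + kale with both targets exact would need a negative amount; discard.
spinach + banana: intersection lies outside the first quadrant.
kale + banana: intersection lies outside the first quadrant.
Cheapest feasible corner: $1.32.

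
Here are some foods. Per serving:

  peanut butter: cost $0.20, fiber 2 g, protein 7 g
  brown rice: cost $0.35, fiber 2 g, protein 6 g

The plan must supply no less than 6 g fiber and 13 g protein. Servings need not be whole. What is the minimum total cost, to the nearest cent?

At the optimum either one food covers both requirements or two foods hit both targets exactly; no other combination can be cheaper.
peanut butter only: max(6/2, 13/7) = 3 servings → $0.60.
brown rice only: max(6/2, 13/6) = 3 servings → $1.05.
peanut butter + brown rice: intersection lies outside the first quadrant.
Cheapest feasible corner: $0.60.

$0.60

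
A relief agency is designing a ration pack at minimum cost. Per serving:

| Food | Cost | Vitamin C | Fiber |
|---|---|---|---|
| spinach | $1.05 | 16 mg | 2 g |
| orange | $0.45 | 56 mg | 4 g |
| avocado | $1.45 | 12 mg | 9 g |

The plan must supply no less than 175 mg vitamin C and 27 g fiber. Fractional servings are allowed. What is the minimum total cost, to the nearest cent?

With two linear requirements the optimum uses one or two foods; enumerate the corners.
spinach only: max(175/16, 27/2) = 13.5 servings → $14.18.
orange only: max(175/56, 27/4) = 6.75 servings → $3.04.
avocado only: max(175/12, 27/9) = 14.58 servings → $21.15.
spinach + orange: intersection lies outside the first quadrant.
spinach + avocado with both tight: 10.43 servings and 0.6833 servings → $11.94.
orange + avocado with both tight: 2.743 servings and 1.781 servings → $3.82.
So the least-cost plan costs $3.04.

$3.04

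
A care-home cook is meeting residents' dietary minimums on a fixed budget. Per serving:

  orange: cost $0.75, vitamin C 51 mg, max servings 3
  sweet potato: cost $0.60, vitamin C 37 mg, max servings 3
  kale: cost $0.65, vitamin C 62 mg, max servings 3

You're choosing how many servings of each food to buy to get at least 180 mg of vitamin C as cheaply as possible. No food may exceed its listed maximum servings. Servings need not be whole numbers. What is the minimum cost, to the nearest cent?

$1.89

Cost per mg of vitamin C: kale $0.0105, orange $0.0147, sweet potato $0.0162.
Take 2.903 servings of kale: +180.0 mg vitamin C for $1.89 (total $1.89, still need 0.0 mg).
Greedy by cheapest-per-mg is optimal for a single linear constraint, so the minimum cost is $1.89.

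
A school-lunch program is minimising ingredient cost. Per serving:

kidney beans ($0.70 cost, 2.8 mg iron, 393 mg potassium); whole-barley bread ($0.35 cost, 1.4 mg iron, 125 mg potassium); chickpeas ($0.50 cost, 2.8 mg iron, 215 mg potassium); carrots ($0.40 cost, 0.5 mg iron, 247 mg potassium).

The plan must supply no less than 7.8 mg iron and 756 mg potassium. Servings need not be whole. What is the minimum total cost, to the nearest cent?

$1.57

Check every corner: each single food scaled to meet both minima, and each pair solved so both constraints bind.
kidney beans only: max(7.8/2.8, 756/393) = 2.786 servings → $1.95.
whole-barley bread only: max(7.8/1.4, 756/125) = 6.048 servings → $2.12.
chickpeas only: max(7.8/2.8, 756/215) = 3.516 servings → $1.76.
carrots only: max(7.8/0.5, 756/247) = 15.6 servings → $6.24.
kidney beans + whole-barley bread with both tight: 0.4166 servings and 4.738 servings → $1.95.
kidney beans + chickpeas with both tight: 0.8824 servings and 1.903 servings → $1.57.
kidney beans + carrots: the both-tight solution has a negative serving — not a feasible corner.
whole-barley bread + chickpeas: the both-tight solution has a negative serving — not a feasible corner.
whole-barley bread + carrots with both tight: 5.466 servings and 0.2944 servings → $2.03.
chickpeas + carrots with both tight: 2.651 servings and 0.753 servings → $1.63.
So the least-cost plan costs $1.57.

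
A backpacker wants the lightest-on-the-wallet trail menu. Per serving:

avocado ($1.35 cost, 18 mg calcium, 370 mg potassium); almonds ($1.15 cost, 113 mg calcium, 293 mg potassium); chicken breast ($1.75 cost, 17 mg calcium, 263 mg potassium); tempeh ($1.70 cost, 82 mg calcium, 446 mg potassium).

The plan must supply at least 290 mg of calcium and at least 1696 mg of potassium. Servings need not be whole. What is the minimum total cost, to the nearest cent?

An LP optimum is at a vertex; with two nutrient constraints at most two foods are used. Check each candidate.
avocado only: max(290/18, 1696/370) = 16.11 servings → $21.75.
almonds only: max(290/113, 1696/293) = 5.788 servings → $6.66.
chicken breast only: max(290/17, 1696/263) = 17.06 servings → $29.85.
tempeh only: max(290/82, 1696/446) = 3.803 servings → $6.46.
avocado + almonds with both tight: 2.92 servings and 2.101 servings → $6.36.
avocado + chicken breast with both targets exact would need a negative amount; discard.
avocado + tempeh with both tight: 0.4362 servings and 3.441 servings → $6.44.
almonds + chicken breast with both tight: 1.918 servings and 4.312 servings → $9.75.
almonds + tempeh: the both-tight solution has a negative serving — not a feasible corner.
chicken breast + tempeh with both tight: 0.6959 servings and 3.392 servings → $6.98.
So the least-cost plan costs $6.36.

$6.36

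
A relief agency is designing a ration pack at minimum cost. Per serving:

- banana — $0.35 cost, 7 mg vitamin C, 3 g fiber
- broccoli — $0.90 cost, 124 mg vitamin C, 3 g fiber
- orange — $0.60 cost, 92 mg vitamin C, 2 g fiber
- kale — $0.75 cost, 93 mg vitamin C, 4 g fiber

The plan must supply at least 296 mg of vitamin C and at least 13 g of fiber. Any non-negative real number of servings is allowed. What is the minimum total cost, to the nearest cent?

Minimising a linear cost over {vitamin C ≥ 296, fiber ≥ 13, servings ≥ 0} — the optimum is at a vertex, using one or two foods.
banana only: max(296/7, 13/3) = 42.29 servings → $14.80.
broccoli only: max(296/124, 13/3) = 4.333 servings → $3.90.
orange only: max(296/92, 13/2) = 6.5 servings → $3.90.
kale only: max(296/93, 13/4) = 3.25 servings → $2.44.
banana + broccoli with both tight: 2.063 servings and 2.271 servings → $2.77.
banana + orange with both tight: 2.305 servings and 3.042 servings → $2.63.
banana + kale with both tight: 0.0996 servings and 3.175 servings → $2.42.
broccoli + orange: intersection lies outside the first quadrant.
broccoli + kale with both targets exact would need a negative amount; discard.
orange + kale with both targets exact would need a negative amount; discard.
So the least-cost plan costs $2.42.

$2.42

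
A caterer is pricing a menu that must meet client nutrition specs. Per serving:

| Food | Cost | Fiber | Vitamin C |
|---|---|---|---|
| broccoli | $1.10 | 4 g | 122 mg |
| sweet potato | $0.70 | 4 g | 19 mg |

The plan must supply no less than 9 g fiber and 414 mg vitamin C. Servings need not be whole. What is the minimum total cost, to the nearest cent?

Minimising a linear cost over {fiber ≥ 9, vitamin C ≥ 414, servings ≥ 0} — the optimum is at a vertex, using one or two foods.
broccoli only: max(9/4, 414/122) = 3.393 servings → $3.73.
sweet potato only: max(9/4, 414/19) = 21.79 servings → $15.25.
broccoli + sweet potato: the both-tight solution has a negative serving — not a feasible corner.
The minimum over all feasible corners is $3.73.

$3.73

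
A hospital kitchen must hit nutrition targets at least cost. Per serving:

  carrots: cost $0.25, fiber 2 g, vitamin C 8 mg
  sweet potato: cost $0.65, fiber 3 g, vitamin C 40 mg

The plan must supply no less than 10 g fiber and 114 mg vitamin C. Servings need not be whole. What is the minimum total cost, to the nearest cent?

$1.98

At the optimum either one food covers both requirements or two foods hit both targets exactly; no other combination can be cheaper.
carrots only: max(10/2, 114/8) = 14.25 servings → $3.56.
sweet potato only: max(10/3, 114/40) = 3.333 servings → $2.17.
carrots + sweet potato with both tight: 1.036 servings and 2.643 servings → $1.98.
Cheapest feasible corner: $1.98.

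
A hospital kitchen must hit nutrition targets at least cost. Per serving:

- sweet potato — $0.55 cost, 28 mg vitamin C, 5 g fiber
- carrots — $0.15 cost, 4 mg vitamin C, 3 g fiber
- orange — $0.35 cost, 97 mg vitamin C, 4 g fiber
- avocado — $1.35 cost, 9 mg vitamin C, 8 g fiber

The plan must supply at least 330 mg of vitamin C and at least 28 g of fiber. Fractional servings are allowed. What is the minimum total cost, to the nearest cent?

$1.88

Two binding constraints pin down two serving amounts, so the optimal mix uses at most two foods. The candidates are each food alone (scaled to the tighter of vitamin C/fiber) and each pair with both constraints tight.
sweet potato only: max(330/28, 28/5) = 11.79 servings → $6.48.
carrots only: max(330/4, 28/3) = 82.5 servings → $12.38.
orange only: max(330/97, 28/4) = 7 servings → $2.45.
avocado only: max(330/9, 28/8) = 36.67 servings → $49.50.
sweet potato + carrots: intersection lies outside the first quadrant.
sweet potato + orange with both tight: 3.743 servings and 2.322 servings → $2.87.
sweet potato + avocado: intersection lies outside the first quadrant.
carrots + orange with both tight: 5.076 servings and 3.193 servings → $1.88.
carrots + avocado with both targets exact would need a negative amount; discard.
orange + avocado with both tight: 3.227 servings and 1.886 servings → $3.68.
So the least-cost plan costs $1.88.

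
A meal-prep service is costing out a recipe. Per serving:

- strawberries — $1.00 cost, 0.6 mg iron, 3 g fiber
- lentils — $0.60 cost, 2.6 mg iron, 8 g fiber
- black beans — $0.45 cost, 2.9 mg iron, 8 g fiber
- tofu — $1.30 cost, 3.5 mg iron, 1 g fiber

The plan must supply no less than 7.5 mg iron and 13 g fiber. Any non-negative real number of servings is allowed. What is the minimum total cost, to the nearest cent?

Minimising a linear cost over {iron ≥ 7.5, fiber ≥ 13, servings ≥ 0} — the optimum is at a vertex, using one or two foods.
strawberries only: max(7.5/0.6, 13/3) = 12.5 servings → $12.50.
lentils only: max(7.5/2.6, 13/8) = 2.885 servings → $1.73.
black beans only: max(7.5/2.9, 13/8) = 2.586 servings → $1.16.
tofu only: max(7.5/3.5, 13/1) = 13 servings → $16.90.
strawberries + lentils: intersection lies outside the first quadrant.
strawberries + black beans: the both-tight solution has a negative serving — not a feasible corner.
strawberries + tofu with both tight: 3.838 servings and 1.485 servings → $5.77.
lentils + black beans: intersection lies outside the first quadrant.
lentils + tofu with both tight: 1.496 servings and 1.031 servings → $2.24.
black beans + tofu with both tight: 1.514 servings and 0.8884 servings → $1.84.
The minimum over all feasible corners is $1.16.

$1.16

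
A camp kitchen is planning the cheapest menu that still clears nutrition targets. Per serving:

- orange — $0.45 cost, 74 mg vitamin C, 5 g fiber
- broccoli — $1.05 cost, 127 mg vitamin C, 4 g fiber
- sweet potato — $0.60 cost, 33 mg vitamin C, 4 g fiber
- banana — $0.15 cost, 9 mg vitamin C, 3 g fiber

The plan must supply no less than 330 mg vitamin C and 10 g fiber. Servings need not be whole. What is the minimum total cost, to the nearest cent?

orange only: max(330/74, 10/5) = 4.459 servings → $2.01.
broccoli only: max(330/127, 10/4) = 2.598 servings → $2.73.
sweet potato only: max(330/33, 10/4) = 10 servings → $6.00.
banana only: max(330/9, 10/3) = 36.67 servings → $5.50.
orange + broccoli: the both-tight solution has a negative serving — not a feasible corner.
orange + sweet potato: the both-tight solution has a negative serving — not a feasible corner.
orange + banana: the both-tight solution has a negative serving — not a feasible corner.
broccoli + sweet potato with both targets exact would need a negative amount; discard.
broccoli + banana: intersection lies outside the first quadrant.
sweet potato + banana with both targets exact would need a negative amount; discard.
So the least-cost plan costs $2.01.

$2.01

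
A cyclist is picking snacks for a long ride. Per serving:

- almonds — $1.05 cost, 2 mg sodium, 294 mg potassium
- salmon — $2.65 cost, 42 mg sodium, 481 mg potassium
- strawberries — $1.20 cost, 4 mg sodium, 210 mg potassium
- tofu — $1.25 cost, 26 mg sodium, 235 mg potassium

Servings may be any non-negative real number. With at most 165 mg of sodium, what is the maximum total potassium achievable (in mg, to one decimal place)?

24255.0 mg

Potassium per mg sodium: almonds 147, strawberries 52.5, salmon 11.45, tofu 9.038.
With no serving limits, spend the whole sodium allowance on almonds: 165 mg / 2 mg × 294 mg = 24255.0 mg.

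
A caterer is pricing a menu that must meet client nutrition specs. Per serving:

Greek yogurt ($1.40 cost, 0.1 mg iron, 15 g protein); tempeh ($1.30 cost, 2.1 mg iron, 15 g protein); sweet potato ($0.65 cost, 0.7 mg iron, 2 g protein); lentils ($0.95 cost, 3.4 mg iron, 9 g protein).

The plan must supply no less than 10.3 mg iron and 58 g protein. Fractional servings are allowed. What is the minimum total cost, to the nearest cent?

$5.20

Greek yogurt only: max(10.3/0.1, 58/15) = 103 servings → $144.20.
tempeh only: max(10.3/2.1, 58/15) = 4.905 servings → $6.38.
sweet potato only: max(10.3/0.7, 58/2) = 29 servings → $18.85.
lentils only: max(10.3/3.4, 58/9) = 6.444 servings → $6.12.
Greek yogurt + tempeh: the both-tight solution has a negative serving — not a feasible corner.
Greek yogurt + sweet potato with both tight: 1.942 servings and 14.44 servings → $12.10.
Greek yogurt + lentils with both tight: 2.086 servings and 2.968 servings → $5.74.
tempeh + sweet potato with both tight: 3.175 servings and 5.19 servings → $7.50.
tempeh + lentils with both tight: 3.255 servings and 1.019 servings → $5.20.
sweet potato + lentils with both targets exact would need a negative amount; discard.
The minimum over all feasible corners is $5.20.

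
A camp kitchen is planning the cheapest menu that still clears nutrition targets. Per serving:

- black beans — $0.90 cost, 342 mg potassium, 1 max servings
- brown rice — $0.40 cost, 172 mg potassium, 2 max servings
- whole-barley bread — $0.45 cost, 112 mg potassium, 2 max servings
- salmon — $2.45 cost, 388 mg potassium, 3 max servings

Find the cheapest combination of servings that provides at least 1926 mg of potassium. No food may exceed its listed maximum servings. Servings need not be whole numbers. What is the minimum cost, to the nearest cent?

Cost per mg of potassium: brown rice $0.0023, black beans $0.0026, whole-barley bread $0.0040, salmon $0.0063.
Take 2 servings of brown rice: +344.0 mg potassium for $0.80 (total $0.80, still need 1582.0 mg).
Take 1 serving of black beans: +342.0 mg potassium for $0.90 (total $1.70, still need 1240.0 mg).
Take 2 servings of whole-barley bread: +224.0 mg potassium for $0.90 (total $2.60, still need 1016.0 mg).
Take 2.619 servings of salmon: +1016.0 mg potassium for $6.42 (total $9.02, still need 0.0 mg).
Filling from the cheapest source first is optimal under one linear minimum: $9.02.

$9.02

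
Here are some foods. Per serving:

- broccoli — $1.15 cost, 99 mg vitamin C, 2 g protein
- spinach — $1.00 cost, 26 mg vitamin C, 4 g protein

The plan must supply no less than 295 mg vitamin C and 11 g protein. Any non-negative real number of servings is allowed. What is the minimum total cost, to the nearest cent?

This is a tiny linear program; its minimum lies at a vertex of the feasible set. List the vertices and price them.
broccoli only: max(295/99, 11/2) = 5.5 servings → $6.33.
spinach only: max(295/26, 11/4) = 11.35 servings → $11.35.
broccoli + spinach with both tight: 2.599 servings and 1.451 servings → $4.44.
The minimum over all feasible corners is $4.44.

$4.44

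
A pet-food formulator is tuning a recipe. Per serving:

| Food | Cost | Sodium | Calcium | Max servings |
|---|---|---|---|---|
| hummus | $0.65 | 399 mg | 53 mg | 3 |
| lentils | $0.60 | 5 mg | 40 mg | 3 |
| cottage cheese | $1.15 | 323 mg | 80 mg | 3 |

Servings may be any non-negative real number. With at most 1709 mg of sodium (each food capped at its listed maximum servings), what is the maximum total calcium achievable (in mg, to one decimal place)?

456.3 mg

Calcium per mg sodium: lentils 8, cottage cheese 0.2477, hummus 0.1328.
Take 3 servings of lentils: uses 15 mg sodium, +120.0 mg calcium (running total 120.0 mg).
Take 3 servings of cottage cheese: uses 969 mg sodium, +240.0 mg calcium (running total 360.0 mg).
Take 1.817 servings of hummus: uses 725 mg sodium, +96.3 mg calcium (running total 456.3 mg).
Filling greedily by calcium-per-mg sodium is optimal for one linear limit, giving 456.3 mg.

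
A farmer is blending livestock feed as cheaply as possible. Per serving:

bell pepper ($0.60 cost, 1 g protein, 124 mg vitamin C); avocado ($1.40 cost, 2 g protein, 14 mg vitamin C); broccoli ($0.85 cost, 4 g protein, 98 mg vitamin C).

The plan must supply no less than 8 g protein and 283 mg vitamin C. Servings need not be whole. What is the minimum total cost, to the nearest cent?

Minimising a linear cost over {protein ≥ 8, vitamin C ≥ 283, servings ≥ 0} — the optimum is at a vertex, using one or two foods.
bell pepper only: max(8/1, 283/124) = 8 servings → $4.80.
avocado only: max(8/2, 283/14) = 20.21 servings → $28.30.
broccoli only: max(8/4, 283/98) = 2.888 servings → $2.45.
bell pepper + avocado with both tight: 1.94 servings and 3.03 servings → $5.41.
bell pepper + broccoli with both tight: 0.8744 servings and 1.781 servings → $2.04.
avocado + broccoli with both targets exact would need a negative amount; discard.
The minimum over all feasible corners is $2.04.

$2.04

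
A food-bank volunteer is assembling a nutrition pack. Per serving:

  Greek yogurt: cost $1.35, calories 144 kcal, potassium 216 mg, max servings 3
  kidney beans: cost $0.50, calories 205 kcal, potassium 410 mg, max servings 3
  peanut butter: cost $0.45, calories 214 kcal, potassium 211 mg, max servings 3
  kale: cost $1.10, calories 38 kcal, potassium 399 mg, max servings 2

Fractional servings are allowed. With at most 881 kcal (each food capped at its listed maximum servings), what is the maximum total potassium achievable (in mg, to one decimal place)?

Potassium per kcal: kale 10.5, kidney beans 2, Greek yogurt 1.5, peanut butter 0.986.
Take 2 servings of kale: uses 76 kcal, +798.0 mg potassium (running total 798.0 mg).
Take 3 servings of kidney beans: uses 615 kcal, +1230.0 mg potassium (running total 2028.0 mg).
Take 1.319 servings of Greek yogurt: uses 190 kcal, +285.0 mg potassium (running total 2313.0 mg).
Greedy by best ratio exhausts the calories allowance optimally: 2313.0 mg.

2313.0 mg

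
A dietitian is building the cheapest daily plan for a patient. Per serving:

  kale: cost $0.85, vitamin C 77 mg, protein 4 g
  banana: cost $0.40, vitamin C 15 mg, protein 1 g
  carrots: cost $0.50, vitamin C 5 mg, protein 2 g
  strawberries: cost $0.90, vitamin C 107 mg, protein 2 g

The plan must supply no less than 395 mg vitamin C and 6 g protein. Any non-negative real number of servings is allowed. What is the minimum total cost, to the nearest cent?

The cheapest plan sits at a corner of the feasible region — with two constraints it uses at most two foods.
kale only: max(395/77, 6/4) = 5.13 servings → $4.36.
banana only: max(395/15, 6/1) = 26.33 servings → $10.53.
carrots only: max(395/5, 6/2) = 79 servings → $39.50.
strawberries only: max(395/107, 6/2) = 3.692 servings → $3.32.
kale + banana: intersection lies outside the first quadrant.
kale + carrots: the both-tight solution has a negative serving — not a feasible corner.
kale + strawberries with both targets exact would need a negative amount; discard.
banana + carrots: the both-tight solution has a negative serving — not a feasible corner.
banana + strawberries with both targets exact would need a negative amount; discard.
carrots + strawberries: intersection lies outside the first quadrant.
Cheapest feasible corner: $3.32.

$3.32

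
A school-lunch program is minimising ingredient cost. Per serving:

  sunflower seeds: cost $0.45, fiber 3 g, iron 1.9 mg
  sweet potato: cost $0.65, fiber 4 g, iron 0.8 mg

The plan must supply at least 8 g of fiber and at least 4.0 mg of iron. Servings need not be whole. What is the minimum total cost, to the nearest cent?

$1.20

With two linear requirements the optimum uses one or two foods; enumerate the corners.
sunflower seeds only: max(8/3, 4.0/1.9) = 2.667 servings → $1.20.
sweet potato only: max(8/4, 4.0/0.8) = 5 servings → $3.25.
sunflower seeds + sweet potato with both tight: 1.846 servings and 0.6154 servings → $1.23.
Cheapest feasible corner: $1.20.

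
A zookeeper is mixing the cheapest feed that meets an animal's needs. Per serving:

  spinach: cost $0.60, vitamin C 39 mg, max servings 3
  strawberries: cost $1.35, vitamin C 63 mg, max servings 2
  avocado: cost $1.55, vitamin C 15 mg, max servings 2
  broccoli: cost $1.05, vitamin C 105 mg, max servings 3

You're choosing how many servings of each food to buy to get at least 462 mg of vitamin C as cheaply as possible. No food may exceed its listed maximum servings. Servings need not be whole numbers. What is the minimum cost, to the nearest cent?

Cost per mg of vitamin C: broccoli $0.0100, spinach $0.0154, strawberries $0.0214, avocado $0.1033.
Take 3 servings of broccoli: +315.0 mg vitamin C for $3.15 (total $3.15, still need 147.0 mg).
Take 3 servings of spinach: +117.0 mg vitamin C for $1.80 (total $4.95, still need 30.0 mg).
Take 0.4762 servings of strawberries: +30.0 mg vitamin C for $0.64 (total $5.59, still need 0.0 mg).
Greedy by cheapest-per-mg is optimal for a single linear constraint, so the minimum cost is $5.59.

$5.59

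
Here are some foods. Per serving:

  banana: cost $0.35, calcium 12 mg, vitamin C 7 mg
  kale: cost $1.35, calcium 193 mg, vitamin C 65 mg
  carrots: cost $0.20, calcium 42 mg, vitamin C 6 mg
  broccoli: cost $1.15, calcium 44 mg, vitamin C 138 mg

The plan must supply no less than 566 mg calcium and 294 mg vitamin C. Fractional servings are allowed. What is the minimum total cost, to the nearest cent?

Two binding constraints pin down two serving amounts, so the optimal mix uses at most two foods. The candidates are each food alone (scaled to the tighter of calcium/vitamin C) and each pair with both constraints tight.
banana only: max(566/12, 294/7) = 47.17 servings → $16.51.
kale only: max(566/193, 294/65) = 4.523 servings → $6.11.
carrots only: max(566/42, 294/6) = 49 servings → $9.80.
broccoli only: max(566/44, 294/138) = 12.86 servings → $14.79.
banana + kale with both tight: 34.94 servings and 0.7601 servings → $13.26.
banana + carrots with both tight: 40.32 servings and 1.955 servings → $14.50.
banana + broccoli: the both-tight solution has a negative serving — not a feasible corner.
kale + carrots: the both-tight solution has a negative serving — not a feasible corner.
kale + broccoli with both tight: 2.741 servings and 0.8392 servings → $4.67.
carrots + broccoli with both tight: 11.78 servings and 1.618 servings → $4.22.
So the least-cost plan costs $4.22.

$4.22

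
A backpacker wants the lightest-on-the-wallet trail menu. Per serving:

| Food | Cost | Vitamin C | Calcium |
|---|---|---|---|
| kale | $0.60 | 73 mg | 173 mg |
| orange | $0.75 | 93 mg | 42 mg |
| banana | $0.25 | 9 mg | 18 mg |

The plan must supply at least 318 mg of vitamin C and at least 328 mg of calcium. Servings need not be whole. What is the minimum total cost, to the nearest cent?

$2.58

kale only: max(318/73, 328/173) = 4.356 servings → $2.61.
orange only: max(318/93, 328/42) = 7.81 servings → $5.86.
banana only: max(318/9, 328/18) = 35.33 servings → $8.83.
kale + orange with both tight: 1.317 servings and 2.386 servings → $2.58.
kale + banana with both targets exact would need a negative amount; discard.
orange + banana with both tight: 2.139 servings and 13.23 servings → $4.91.
So the least-cost plan costs $2.58.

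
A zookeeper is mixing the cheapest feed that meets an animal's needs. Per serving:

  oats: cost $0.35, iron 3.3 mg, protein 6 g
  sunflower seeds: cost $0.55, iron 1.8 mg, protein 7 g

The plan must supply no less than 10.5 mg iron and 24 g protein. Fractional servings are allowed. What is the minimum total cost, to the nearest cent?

Check every corner: each single food scaled to meet both minima, and each pair solved so both constraints bind.
oats only: max(10.5/3.3, 24/6) = 4 servings → $1.40.
sunflower seeds only: max(10.5/1.8, 24/7) = 5.833 servings → $3.21.
oats + sunflower seeds with both tight: 2.463 servings and 1.317 servings → $1.59.
Cheapest feasible corner: $1.40.

$1.40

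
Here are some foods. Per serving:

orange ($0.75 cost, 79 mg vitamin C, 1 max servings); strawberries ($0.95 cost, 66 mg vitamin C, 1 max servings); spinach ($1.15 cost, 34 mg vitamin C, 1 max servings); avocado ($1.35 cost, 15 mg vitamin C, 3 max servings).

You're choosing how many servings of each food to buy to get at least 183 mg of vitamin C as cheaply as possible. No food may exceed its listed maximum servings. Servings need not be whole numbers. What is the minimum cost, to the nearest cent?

$3.21

Cost per mg of vitamin C: orange $0.0095, strawberries $0.0144, spinach $0.0338, avocado $0.0900.
Take 1 serving of orange: +79.0 mg vitamin C for $0.75 (total $0.75, still need 104.0 mg).
Take 1 serving of strawberries: +66.0 mg vitamin C for $0.95 (total $1.70, still need 38.0 mg).
Take 1 serving of spinach: +34.0 mg vitamin C for $1.15 (total $2.85, still need 4.0 mg).
Take 0.2667 servings of avocado: +4.0 mg vitamin C for $0.36 (total $3.21, still need 0.0 mg).
Filling from the cheapest source first is optimal under one linear minimum: $3.21.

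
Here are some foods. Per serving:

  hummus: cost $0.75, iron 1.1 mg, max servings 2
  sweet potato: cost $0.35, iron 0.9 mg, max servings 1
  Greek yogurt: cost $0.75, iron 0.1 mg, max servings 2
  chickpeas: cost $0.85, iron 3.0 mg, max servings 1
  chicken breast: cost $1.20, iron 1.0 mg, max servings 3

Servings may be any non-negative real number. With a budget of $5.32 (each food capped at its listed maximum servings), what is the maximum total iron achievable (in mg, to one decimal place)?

Iron per dollar: chickpeas 3.529, sweet potato 2.571, hummus 1.467, chicken breast 0.8333, Greek yogurt 0.1333.
Take 1 serving of chickpeas: spends $0.85, +3.0 mg iron (running total 3.0 mg).
Take 1 serving of sweet potato: spends $0.35, +0.9 mg iron (running total 3.9 mg).
Take 2 servings of hummus: spends $1.50, +2.2 mg iron (running total 6.1 mg).
Take 2.183 servings of chicken breast: spends $2.62, +2.2 mg iron (running total 8.3 mg).
Filling greedily by iron-per-dollar is optimal for one linear limit, giving 8.3 mg.

8.3 mg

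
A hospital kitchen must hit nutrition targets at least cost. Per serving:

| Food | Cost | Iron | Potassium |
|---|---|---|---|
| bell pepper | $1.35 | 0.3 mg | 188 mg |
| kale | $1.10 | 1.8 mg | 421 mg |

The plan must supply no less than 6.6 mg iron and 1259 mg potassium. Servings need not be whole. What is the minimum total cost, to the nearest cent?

$4.03

A basic optimal solution has at most two foods positive. Try each food alone and each pair with both targets met exactly.
bell pepper only: max(6.6/0.3, 1259/188) = 22 servings → $29.70.
kale only: max(6.6/1.8, 1259/421) = 3.667 servings → $4.03.
bell pepper + kale: the both-tight solution has a negative serving — not a feasible corner.
Cheapest feasible corner: $4.03.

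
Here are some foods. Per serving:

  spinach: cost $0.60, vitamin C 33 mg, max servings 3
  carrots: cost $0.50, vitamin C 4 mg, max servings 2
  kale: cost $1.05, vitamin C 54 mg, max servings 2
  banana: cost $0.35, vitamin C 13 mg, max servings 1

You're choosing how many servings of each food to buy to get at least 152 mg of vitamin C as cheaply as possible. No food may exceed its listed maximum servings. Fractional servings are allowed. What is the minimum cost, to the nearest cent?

Cost per mg of vitamin C: spinach $0.0182, kale $0.0194, banana $0.0269, carrots $0.1250.
Take 3 servings of spinach: +99.0 mg vitamin C for $1.80 (total $1.80, still need 53.0 mg).
Take 0.9815 servings of kale: +53.0 mg vitamin C for $1.03 (total $2.83, still need 0.0 mg).
Filling from the cheapest source first is optimal under one linear minimum: $2.83.

$2.83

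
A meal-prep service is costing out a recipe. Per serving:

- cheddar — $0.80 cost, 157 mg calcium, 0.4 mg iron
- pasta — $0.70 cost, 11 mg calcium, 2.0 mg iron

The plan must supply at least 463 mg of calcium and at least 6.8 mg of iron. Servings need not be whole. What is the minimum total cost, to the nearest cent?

Check every corner: each single food scaled to meet both minima, and each pair solved so both constraints bind.
cheddar only: max(463/157, 6.8/0.4) = 17 servings → $13.60.
pasta only: max(463/11, 6.8/2.0) = 42.09 servings → $29.46.
cheddar + pasta with both tight: 2.749 servings and 2.85 servings → $4.19.
Cheapest feasible corner: $4.19.

$4.19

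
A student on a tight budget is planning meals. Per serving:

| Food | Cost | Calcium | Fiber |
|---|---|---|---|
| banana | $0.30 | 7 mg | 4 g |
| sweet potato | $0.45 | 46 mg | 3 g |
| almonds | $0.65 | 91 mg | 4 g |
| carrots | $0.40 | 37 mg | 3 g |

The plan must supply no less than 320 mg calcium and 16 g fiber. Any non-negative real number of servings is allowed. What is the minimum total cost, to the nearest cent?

banana only: max(320/7, 16/4) = 45.71 servings → $13.71.
sweet potato only: max(320/46, 16/3) = 6.957 servings → $3.13.
almonds only: max(320/91, 16/4) = 4 servings → $2.60.
carrots only: max(320/37, 16/3) = 8.649 servings → $3.46.
banana + sweet potato with both targets exact would need a negative amount; discard.
banana + almonds with both tight: 0.5238 servings and 3.476 servings → $2.42.
banana + carrots: intersection lies outside the first quadrant.
sweet potato + almonds with both tight: 1.978 servings and 2.517 servings → $2.53.
sweet potato + carrots: intersection lies outside the first quadrant.
almonds + carrots with both tight: 2.944 servings and 1.408 servings → $2.48.
The minimum over all feasible corners is $2.42.

$2.42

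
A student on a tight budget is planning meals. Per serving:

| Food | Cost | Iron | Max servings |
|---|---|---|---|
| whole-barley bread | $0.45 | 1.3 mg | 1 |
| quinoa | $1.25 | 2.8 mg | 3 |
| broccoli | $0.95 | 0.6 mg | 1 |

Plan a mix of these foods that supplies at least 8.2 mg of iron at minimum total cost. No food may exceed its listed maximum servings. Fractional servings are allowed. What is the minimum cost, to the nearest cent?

$3.53

Cost per mg of iron: whole-barley bread $0.3462, quinoa $0.4464, broccoli $1.5833.
Take 1 serving of whole-barley bread: +1.3 mg iron for $0.45 (total $0.45, still need 6.9 mg).
Take 2.464 servings of quinoa: +6.9 mg iron for $3.08 (total $3.53, still need 0.0 mg).
Filling from the cheapest source first is optimal under one linear minimum: $3.53.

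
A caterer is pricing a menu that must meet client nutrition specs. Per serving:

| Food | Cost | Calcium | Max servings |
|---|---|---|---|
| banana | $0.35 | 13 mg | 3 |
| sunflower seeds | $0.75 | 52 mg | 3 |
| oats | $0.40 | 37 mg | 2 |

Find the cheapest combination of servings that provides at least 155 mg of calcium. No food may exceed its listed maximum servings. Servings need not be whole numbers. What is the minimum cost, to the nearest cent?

Cost per mg of calcium: oats $0.0108, sunflower seeds $0.0144, banana $0.0269.
Take 2 servings of oats: +74.0 mg calcium for $0.80 (total $0.80, still need 81.0 mg).
Take 1.558 servings of sunflower seeds: +81.0 mg calcium for $1.17 (total $1.97, still need 0.0 mg).
Filling from the cheapest source first is optimal under one linear minimum: $1.97.

$1.97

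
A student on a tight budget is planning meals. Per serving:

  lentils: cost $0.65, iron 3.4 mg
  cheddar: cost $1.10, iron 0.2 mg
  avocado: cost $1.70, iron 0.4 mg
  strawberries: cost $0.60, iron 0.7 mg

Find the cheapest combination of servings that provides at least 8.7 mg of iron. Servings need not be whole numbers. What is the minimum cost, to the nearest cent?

$1.66

Cost per mg of iron: lentils $0.1912, strawberries $0.8571, avocado $4.2500, cheddar $5.5000.
With no serving limits, use only lentils: 8.7 mg / 3.4 mg = 2.559 servings × $0.65 = $1.66.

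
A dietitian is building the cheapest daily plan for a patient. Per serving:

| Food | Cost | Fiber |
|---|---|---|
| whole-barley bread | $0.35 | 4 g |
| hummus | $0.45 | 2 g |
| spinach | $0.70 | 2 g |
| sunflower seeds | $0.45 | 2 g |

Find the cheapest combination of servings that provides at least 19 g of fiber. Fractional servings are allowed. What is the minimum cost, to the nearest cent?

$1.66

Cost per g of fiber: whole-barley bread $0.0875, hummus $0.2250, sunflower seeds $0.2250, spinach $0.3500.
With no serving limits, use only whole-barley bread: 19 g / 4 g = 4.75 servings × $0.35 = $1.66.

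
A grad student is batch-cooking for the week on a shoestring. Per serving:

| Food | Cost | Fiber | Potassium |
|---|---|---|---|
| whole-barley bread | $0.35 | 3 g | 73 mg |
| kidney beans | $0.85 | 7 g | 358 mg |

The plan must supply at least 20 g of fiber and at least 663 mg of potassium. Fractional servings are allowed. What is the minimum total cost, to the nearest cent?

$2.36

whole-barley bread only: max(20/3, 663/73) = 9.082 servings → $3.18.
kidney beans only: max(20/7, 663/358) = 2.857 servings → $2.43.
whole-barley bread + kidney beans with both tight: 4.474 servings and 0.9396 servings → $2.36.
The minimum over all feasible corners is $2.36.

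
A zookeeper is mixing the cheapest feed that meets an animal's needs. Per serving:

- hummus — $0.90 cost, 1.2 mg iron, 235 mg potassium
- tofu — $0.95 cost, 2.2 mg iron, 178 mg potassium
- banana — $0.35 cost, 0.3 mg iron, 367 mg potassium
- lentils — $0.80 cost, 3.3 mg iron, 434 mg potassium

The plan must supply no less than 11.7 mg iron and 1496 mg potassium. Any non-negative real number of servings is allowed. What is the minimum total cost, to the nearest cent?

The cheapest plan sits at a corner of the feasible region — with two constraints it uses at most two foods.
hummus only: max(11.7/1.2, 1496/235) = 9.75 servings → $8.78.
tofu only: max(11.7/2.2, 1496/178) = 8.404 servings → $7.98.
banana only: max(11.7/0.3, 1496/367) = 39 servings → $13.65.
lentils only: max(11.7/3.3, 1496/434) = 3.545 servings → $2.84.
hummus + tofu with both tight: 3.984 servings and 3.145 servings → $6.57.
hummus + banana: the both-tight solution has a negative serving — not a feasible corner.
hummus + lentils with both targets exact would need a negative amount; discard.
tofu + banana with both tight: 5.1 servings and 1.603 servings → $5.41.
tofu + lentils with both tight: 0.3838 servings and 3.29 servings → $3.00.
banana + lentils: intersection lies outside the first quadrant.
Cheapest feasible corner: $2.84.

$2.84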